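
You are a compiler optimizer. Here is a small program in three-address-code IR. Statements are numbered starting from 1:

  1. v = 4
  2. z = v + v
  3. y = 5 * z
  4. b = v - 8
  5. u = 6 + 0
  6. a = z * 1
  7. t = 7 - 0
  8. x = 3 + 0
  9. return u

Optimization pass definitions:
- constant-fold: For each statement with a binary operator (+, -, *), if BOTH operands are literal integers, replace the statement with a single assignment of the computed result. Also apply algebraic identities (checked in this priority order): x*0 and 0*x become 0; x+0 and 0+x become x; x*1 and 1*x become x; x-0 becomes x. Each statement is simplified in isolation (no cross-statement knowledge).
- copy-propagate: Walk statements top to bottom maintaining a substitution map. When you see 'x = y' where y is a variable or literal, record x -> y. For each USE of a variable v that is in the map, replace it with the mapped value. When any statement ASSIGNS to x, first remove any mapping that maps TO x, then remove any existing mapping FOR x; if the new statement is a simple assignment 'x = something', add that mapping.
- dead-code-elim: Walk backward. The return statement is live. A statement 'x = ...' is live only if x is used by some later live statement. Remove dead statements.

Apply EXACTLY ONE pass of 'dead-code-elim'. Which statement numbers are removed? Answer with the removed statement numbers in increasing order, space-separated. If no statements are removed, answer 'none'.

Answer: 1 2 3 4 6 7 8

Derivation:
Backward liveness scan:
Stmt 1 'v = 4': DEAD (v not in live set [])
Stmt 2 'z = v + v': DEAD (z not in live set [])
Stmt 3 'y = 5 * z': DEAD (y not in live set [])
Stmt 4 'b = v - 8': DEAD (b not in live set [])
Stmt 5 'u = 6 + 0': KEEP (u is live); live-in = []
Stmt 6 'a = z * 1': DEAD (a not in live set ['u'])
Stmt 7 't = 7 - 0': DEAD (t not in live set ['u'])
Stmt 8 'x = 3 + 0': DEAD (x not in live set ['u'])
Stmt 9 'return u': KEEP (return); live-in = ['u']
Removed statement numbers: [1, 2, 3, 4, 6, 7, 8]
Surviving IR:
  u = 6 + 0
  return u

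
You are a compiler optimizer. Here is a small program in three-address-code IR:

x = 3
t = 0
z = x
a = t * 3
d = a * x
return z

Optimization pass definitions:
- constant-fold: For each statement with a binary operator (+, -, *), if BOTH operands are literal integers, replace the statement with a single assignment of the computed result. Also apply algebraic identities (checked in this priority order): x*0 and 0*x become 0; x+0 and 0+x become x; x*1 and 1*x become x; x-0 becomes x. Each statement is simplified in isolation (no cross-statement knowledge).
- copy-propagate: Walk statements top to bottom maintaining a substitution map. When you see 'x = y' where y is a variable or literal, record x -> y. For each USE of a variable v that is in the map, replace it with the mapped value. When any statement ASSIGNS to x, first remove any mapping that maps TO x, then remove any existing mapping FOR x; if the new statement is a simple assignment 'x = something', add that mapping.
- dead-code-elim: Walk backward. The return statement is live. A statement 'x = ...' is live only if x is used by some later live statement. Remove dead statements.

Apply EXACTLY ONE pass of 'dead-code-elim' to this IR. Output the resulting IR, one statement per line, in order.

Answer: x = 3
z = x
return z

Derivation:
Applying dead-code-elim statement-by-statement:
  [6] return z  -> KEEP (return); live=['z']
  [5] d = a * x  -> DEAD (d not live)
  [4] a = t * 3  -> DEAD (a not live)
  [3] z = x  -> KEEP; live=['x']
  [2] t = 0  -> DEAD (t not live)
  [1] x = 3  -> KEEP; live=[]
Result (3 stmts):
  x = 3
  z = x
  return z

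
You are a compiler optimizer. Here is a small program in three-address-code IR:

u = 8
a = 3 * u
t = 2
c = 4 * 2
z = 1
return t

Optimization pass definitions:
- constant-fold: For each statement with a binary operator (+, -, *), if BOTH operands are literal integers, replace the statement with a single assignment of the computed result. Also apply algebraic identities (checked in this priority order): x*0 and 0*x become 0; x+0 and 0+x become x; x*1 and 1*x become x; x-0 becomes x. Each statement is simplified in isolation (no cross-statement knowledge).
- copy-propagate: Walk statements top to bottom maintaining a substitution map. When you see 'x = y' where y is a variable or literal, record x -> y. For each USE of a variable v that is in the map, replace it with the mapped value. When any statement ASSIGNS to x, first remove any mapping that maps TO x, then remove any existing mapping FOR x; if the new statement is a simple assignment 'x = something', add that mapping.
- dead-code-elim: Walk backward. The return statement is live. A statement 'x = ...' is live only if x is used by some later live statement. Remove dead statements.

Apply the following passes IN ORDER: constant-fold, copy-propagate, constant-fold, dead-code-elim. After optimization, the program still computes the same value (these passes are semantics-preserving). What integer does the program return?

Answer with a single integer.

Initial IR:
  u = 8
  a = 3 * u
  t = 2
  c = 4 * 2
  z = 1
  return t
After constant-fold (6 stmts):
  u = 8
  a = 3 * u
  t = 2
  c = 8
  z = 1
  return t
After copy-propagate (6 stmts):
  u = 8
  a = 3 * 8
  t = 2
  c = 8
  z = 1
  return 2
After constant-fold (6 stmts):
  u = 8
  a = 24
  t = 2
  c = 8
  z = 1
  return 2
After dead-code-elim (1 stmts):
  return 2
Evaluate:
  u = 8  =>  u = 8
  a = 3 * u  =>  a = 24
  t = 2  =>  t = 2
  c = 4 * 2  =>  c = 8
  z = 1  =>  z = 1
  return t = 2

Answer: 2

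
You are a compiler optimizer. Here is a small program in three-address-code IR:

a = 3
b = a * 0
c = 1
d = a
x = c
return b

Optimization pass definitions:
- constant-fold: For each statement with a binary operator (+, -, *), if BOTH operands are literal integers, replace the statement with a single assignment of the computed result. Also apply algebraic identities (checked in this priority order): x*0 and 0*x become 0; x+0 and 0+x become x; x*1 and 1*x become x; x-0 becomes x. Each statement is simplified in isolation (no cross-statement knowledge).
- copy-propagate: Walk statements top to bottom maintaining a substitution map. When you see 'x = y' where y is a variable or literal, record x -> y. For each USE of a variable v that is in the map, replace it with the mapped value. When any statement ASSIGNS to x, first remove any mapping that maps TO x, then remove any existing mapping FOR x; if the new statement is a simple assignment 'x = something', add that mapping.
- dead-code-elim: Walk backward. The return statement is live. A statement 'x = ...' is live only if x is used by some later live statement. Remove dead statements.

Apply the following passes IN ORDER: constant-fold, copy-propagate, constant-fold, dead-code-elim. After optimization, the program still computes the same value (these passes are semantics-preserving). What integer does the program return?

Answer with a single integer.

Answer: 0

Derivation:
Initial IR:
  a = 3
  b = a * 0
  c = 1
  d = a
  x = c
  return b
After constant-fold (6 stmts):
  a = 3
  b = 0
  c = 1
  d = a
  x = c
  return b
After copy-propagate (6 stmts):
  a = 3
  b = 0
  c = 1
  d = 3
  x = 1
  return 0
After constant-fold (6 stmts):
  a = 3
  b = 0
  c = 1
  d = 3
  x = 1
  return 0
After dead-code-elim (1 stmts):
  return 0
Evaluate:
  a = 3  =>  a = 3
  b = a * 0  =>  b = 0
  c = 1  =>  c = 1
  d = a  =>  d = 3
  x = c  =>  x = 1
  return b = 0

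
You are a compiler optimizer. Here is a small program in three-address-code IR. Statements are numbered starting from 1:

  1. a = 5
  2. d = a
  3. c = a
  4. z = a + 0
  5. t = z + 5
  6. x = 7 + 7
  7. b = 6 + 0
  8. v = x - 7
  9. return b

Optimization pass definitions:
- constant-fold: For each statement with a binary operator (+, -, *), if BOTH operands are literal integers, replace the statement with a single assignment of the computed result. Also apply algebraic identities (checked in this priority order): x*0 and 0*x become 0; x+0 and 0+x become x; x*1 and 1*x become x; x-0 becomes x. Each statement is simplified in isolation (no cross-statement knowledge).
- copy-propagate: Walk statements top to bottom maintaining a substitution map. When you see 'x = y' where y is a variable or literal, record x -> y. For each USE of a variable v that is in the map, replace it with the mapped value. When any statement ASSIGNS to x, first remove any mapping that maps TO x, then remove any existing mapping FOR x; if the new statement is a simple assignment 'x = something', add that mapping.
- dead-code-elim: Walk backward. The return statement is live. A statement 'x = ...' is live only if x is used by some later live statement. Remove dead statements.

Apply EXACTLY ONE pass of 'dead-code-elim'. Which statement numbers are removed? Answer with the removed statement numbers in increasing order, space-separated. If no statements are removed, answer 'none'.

Answer: 1 2 3 4 5 6 8

Derivation:
Backward liveness scan:
Stmt 1 'a = 5': DEAD (a not in live set [])
Stmt 2 'd = a': DEAD (d not in live set [])
Stmt 3 'c = a': DEAD (c not in live set [])
Stmt 4 'z = a + 0': DEAD (z not in live set [])
Stmt 5 't = z + 5': DEAD (t not in live set [])
Stmt 6 'x = 7 + 7': DEAD (x not in live set [])
Stmt 7 'b = 6 + 0': KEEP (b is live); live-in = []
Stmt 8 'v = x - 7': DEAD (v not in live set ['b'])
Stmt 9 'return b': KEEP (return); live-in = ['b']
Removed statement numbers: [1, 2, 3, 4, 5, 6, 8]
Surviving IR:
  b = 6 + 0
  return b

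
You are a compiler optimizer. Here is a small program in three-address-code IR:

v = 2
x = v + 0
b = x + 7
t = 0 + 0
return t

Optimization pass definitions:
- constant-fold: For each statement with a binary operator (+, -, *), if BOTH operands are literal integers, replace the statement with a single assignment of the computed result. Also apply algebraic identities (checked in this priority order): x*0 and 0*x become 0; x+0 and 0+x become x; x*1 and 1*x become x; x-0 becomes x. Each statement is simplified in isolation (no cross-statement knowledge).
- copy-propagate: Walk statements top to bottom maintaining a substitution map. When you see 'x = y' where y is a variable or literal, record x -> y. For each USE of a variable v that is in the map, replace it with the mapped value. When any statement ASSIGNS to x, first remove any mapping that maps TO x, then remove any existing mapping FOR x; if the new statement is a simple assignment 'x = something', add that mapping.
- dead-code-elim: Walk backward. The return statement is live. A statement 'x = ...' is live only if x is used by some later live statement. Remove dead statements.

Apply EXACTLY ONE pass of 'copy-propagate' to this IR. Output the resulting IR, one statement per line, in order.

Answer: v = 2
x = 2 + 0
b = x + 7
t = 0 + 0
return t

Derivation:
Applying copy-propagate statement-by-statement:
  [1] v = 2  (unchanged)
  [2] x = v + 0  -> x = 2 + 0
  [3] b = x + 7  (unchanged)
  [4] t = 0 + 0  (unchanged)
  [5] return t  (unchanged)
Result (5 stmts):
  v = 2
  x = 2 + 0
  b = x + 7
  t = 0 + 0
  return t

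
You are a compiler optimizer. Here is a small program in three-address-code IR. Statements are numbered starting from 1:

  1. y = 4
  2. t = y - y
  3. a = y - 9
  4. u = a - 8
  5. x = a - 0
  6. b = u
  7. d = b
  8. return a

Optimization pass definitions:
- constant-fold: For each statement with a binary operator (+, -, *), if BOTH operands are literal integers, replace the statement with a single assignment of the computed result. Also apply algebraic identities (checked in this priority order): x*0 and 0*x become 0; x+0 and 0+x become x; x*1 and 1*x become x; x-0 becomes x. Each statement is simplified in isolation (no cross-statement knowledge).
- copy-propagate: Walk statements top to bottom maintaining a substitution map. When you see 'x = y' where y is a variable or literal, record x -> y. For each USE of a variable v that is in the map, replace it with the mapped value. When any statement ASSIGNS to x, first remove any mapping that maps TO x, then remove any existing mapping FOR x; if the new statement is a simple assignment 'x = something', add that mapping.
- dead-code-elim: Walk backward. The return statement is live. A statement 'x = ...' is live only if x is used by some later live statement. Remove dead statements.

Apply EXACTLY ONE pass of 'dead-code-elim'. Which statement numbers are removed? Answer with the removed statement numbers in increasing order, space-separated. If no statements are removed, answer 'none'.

Backward liveness scan:
Stmt 1 'y = 4': KEEP (y is live); live-in = []
Stmt 2 't = y - y': DEAD (t not in live set ['y'])
Stmt 3 'a = y - 9': KEEP (a is live); live-in = ['y']
Stmt 4 'u = a - 8': DEAD (u not in live set ['a'])
Stmt 5 'x = a - 0': DEAD (x not in live set ['a'])
Stmt 6 'b = u': DEAD (b not in live set ['a'])
Stmt 7 'd = b': DEAD (d not in live set ['a'])
Stmt 8 'return a': KEEP (return); live-in = ['a']
Removed statement numbers: [2, 4, 5, 6, 7]
Surviving IR:
  y = 4
  a = y - 9
  return a

Answer: 2 4 5 6 7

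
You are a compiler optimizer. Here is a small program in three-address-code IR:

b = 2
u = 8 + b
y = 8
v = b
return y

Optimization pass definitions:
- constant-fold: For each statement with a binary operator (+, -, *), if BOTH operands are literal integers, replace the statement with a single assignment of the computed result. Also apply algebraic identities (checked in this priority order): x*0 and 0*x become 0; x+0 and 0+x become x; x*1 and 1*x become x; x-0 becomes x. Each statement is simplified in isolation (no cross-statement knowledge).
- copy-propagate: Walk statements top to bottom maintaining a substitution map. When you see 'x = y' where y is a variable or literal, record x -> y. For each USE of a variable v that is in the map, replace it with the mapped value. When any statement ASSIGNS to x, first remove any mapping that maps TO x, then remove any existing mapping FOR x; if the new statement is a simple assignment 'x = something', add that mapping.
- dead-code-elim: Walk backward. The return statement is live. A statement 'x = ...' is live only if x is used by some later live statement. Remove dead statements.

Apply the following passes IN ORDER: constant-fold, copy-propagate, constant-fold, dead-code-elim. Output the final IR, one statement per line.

Answer: return 8

Derivation:
Initial IR:
  b = 2
  u = 8 + b
  y = 8
  v = b
  return y
After constant-fold (5 stmts):
  b = 2
  u = 8 + b
  y = 8
  v = b
  return y
After copy-propagate (5 stmts):
  b = 2
  u = 8 + 2
  y = 8
  v = 2
  return 8
After constant-fold (5 stmts):
  b = 2
  u = 10
  y = 8
  v = 2
  return 8
After dead-code-elim (1 stmts):
  return 8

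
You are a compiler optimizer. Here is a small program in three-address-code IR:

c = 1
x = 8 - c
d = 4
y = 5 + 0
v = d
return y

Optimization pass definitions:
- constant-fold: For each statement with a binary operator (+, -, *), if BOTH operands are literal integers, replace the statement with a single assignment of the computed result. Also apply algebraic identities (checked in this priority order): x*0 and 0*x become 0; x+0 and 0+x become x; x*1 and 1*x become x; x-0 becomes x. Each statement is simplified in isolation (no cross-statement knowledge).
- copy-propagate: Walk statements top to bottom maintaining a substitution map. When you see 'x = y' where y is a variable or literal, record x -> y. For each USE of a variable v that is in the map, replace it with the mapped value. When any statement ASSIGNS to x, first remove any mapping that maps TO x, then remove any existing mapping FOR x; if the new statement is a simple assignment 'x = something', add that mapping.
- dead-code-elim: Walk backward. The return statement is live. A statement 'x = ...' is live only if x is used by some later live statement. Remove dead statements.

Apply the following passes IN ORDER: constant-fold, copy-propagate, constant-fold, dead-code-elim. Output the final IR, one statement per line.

Initial IR:
  c = 1
  x = 8 - c
  d = 4
  y = 5 + 0
  v = d
  return y
After constant-fold (6 stmts):
  c = 1
  x = 8 - c
  d = 4
  y = 5
  v = d
  return y
After copy-propagate (6 stmts):
  c = 1
  x = 8 - 1
  d = 4
  y = 5
  v = 4
  return 5
After constant-fold (6 stmts):
  c = 1
  x = 7
  d = 4
  y = 5
  v = 4
  return 5
After dead-code-elim (1 stmts):
  return 5

Answer: return 5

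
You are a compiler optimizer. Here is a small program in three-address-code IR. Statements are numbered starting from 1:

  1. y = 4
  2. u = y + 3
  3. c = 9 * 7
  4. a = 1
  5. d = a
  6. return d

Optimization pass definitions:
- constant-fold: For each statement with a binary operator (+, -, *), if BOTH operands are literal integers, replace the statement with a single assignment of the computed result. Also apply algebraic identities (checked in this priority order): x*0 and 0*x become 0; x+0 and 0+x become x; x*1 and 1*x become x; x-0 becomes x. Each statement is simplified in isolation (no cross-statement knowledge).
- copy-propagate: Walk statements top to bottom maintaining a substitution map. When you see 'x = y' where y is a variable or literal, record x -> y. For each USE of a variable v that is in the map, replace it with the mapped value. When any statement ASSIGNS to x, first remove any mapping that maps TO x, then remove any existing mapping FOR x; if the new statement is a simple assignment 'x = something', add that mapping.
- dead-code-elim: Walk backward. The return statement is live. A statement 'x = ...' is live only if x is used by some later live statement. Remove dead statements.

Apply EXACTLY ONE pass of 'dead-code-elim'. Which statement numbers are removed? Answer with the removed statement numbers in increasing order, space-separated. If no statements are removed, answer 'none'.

Answer: 1 2 3

Derivation:
Backward liveness scan:
Stmt 1 'y = 4': DEAD (y not in live set [])
Stmt 2 'u = y + 3': DEAD (u not in live set [])
Stmt 3 'c = 9 * 7': DEAD (c not in live set [])
Stmt 4 'a = 1': KEEP (a is live); live-in = []
Stmt 5 'd = a': KEEP (d is live); live-in = ['a']
Stmt 6 'return d': KEEP (return); live-in = ['d']
Removed statement numbers: [1, 2, 3]
Surviving IR:
  a = 1
  d = a
  return d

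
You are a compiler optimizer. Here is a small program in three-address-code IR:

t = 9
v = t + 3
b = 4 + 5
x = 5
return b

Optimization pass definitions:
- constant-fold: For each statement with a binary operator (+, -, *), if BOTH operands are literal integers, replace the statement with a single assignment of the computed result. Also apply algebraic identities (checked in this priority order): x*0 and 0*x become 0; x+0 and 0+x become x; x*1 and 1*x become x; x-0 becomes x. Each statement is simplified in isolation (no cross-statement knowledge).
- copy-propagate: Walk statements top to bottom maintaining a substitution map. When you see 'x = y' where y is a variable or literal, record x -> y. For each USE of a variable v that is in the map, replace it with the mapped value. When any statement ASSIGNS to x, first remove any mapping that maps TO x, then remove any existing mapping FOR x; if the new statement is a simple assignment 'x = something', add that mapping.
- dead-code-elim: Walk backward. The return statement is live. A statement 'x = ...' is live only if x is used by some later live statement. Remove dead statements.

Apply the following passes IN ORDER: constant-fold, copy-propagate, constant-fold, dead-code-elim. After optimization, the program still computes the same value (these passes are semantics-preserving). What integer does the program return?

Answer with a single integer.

Initial IR:
  t = 9
  v = t + 3
  b = 4 + 5
  x = 5
  return b
After constant-fold (5 stmts):
  t = 9
  v = t + 3
  b = 9
  x = 5
  return b
After copy-propagate (5 stmts):
  t = 9
  v = 9 + 3
  b = 9
  x = 5
  return 9
After constant-fold (5 stmts):
  t = 9
  v = 12
  b = 9
  x = 5
  return 9
After dead-code-elim (1 stmts):
  return 9
Evaluate:
  t = 9  =>  t = 9
  v = t + 3  =>  v = 12
  b = 4 + 5  =>  b = 9
  x = 5  =>  x = 5
  return b = 9

Answer: 9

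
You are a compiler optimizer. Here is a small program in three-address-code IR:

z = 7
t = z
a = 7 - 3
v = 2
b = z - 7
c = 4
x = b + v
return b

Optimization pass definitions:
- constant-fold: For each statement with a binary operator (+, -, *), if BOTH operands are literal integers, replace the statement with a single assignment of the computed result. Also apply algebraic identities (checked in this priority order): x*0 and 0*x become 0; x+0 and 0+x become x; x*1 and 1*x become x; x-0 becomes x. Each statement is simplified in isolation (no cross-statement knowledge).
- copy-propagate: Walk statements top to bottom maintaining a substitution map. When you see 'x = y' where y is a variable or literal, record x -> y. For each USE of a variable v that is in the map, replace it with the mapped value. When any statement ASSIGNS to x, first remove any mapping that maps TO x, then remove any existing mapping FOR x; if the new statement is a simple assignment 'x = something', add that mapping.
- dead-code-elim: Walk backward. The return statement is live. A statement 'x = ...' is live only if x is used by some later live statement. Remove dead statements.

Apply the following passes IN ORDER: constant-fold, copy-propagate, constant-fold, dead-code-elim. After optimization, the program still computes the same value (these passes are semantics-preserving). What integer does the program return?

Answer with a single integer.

Initial IR:
  z = 7
  t = z
  a = 7 - 3
  v = 2
  b = z - 7
  c = 4
  x = b + v
  return b
After constant-fold (8 stmts):
  z = 7
  t = z
  a = 4
  v = 2
  b = z - 7
  c = 4
  x = b + v
  return b
After copy-propagate (8 stmts):
  z = 7
  t = 7
  a = 4
  v = 2
  b = 7 - 7
  c = 4
  x = b + 2
  return b
After constant-fold (8 stmts):
  z = 7
  t = 7
  a = 4
  v = 2
  b = 0
  c = 4
  x = b + 2
  return b
After dead-code-elim (2 stmts):
  b = 0
  return b
Evaluate:
  z = 7  =>  z = 7
  t = z  =>  t = 7
  a = 7 - 3  =>  a = 4
  v = 2  =>  v = 2
  b = z - 7  =>  b = 0
  c = 4  =>  c = 4
  x = b + v  =>  x = 2
  return b = 0

Answer: 0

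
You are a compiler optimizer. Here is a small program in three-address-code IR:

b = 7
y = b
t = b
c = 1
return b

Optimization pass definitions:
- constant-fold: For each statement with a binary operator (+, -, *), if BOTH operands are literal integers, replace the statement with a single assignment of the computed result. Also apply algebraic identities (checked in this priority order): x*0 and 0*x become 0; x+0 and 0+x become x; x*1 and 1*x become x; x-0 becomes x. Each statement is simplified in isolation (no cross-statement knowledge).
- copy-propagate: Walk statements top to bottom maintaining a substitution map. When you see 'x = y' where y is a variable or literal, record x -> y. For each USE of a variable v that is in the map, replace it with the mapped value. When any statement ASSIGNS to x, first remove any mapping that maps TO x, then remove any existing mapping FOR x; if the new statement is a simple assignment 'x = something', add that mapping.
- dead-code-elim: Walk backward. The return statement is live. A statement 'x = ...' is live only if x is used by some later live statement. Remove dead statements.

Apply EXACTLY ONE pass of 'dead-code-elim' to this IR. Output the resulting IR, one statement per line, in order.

Answer: b = 7
return b

Derivation:
Applying dead-code-elim statement-by-statement:
  [5] return b  -> KEEP (return); live=['b']
  [4] c = 1  -> DEAD (c not live)
  [3] t = b  -> DEAD (t not live)
  [2] y = b  -> DEAD (y not live)
  [1] b = 7  -> KEEP; live=[]
Result (2 stmts):
  b = 7
  return b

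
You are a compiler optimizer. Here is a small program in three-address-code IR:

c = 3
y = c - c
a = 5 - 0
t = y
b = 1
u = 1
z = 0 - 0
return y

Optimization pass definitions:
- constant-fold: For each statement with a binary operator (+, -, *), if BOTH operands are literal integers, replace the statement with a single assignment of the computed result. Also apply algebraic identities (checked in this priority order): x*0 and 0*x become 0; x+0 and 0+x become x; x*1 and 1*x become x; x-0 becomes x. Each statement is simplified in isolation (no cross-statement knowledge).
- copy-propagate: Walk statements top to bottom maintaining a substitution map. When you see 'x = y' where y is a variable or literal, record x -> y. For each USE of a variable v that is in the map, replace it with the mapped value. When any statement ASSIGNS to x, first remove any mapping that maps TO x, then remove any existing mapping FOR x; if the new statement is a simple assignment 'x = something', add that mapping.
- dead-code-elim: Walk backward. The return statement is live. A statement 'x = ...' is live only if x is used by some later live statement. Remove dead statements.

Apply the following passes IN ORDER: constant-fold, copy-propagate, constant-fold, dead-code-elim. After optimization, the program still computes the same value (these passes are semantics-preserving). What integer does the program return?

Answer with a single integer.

Answer: 0

Derivation:
Initial IR:
  c = 3
  y = c - c
  a = 5 - 0
  t = y
  b = 1
  u = 1
  z = 0 - 0
  return y
After constant-fold (8 stmts):
  c = 3
  y = c - c
  a = 5
  t = y
  b = 1
  u = 1
  z = 0
  return y
After copy-propagate (8 stmts):
  c = 3
  y = 3 - 3
  a = 5
  t = y
  b = 1
  u = 1
  z = 0
  return y
After constant-fold (8 stmts):
  c = 3
  y = 0
  a = 5
  t = y
  b = 1
  u = 1
  z = 0
  return y
After dead-code-elim (2 stmts):
  y = 0
  return y
Evaluate:
  c = 3  =>  c = 3
  y = c - c  =>  y = 0
  a = 5 - 0  =>  a = 5
  t = y  =>  t = 0
  b = 1  =>  b = 1
  u = 1  =>  u = 1
  z = 0 - 0  =>  z = 0
  return y = 0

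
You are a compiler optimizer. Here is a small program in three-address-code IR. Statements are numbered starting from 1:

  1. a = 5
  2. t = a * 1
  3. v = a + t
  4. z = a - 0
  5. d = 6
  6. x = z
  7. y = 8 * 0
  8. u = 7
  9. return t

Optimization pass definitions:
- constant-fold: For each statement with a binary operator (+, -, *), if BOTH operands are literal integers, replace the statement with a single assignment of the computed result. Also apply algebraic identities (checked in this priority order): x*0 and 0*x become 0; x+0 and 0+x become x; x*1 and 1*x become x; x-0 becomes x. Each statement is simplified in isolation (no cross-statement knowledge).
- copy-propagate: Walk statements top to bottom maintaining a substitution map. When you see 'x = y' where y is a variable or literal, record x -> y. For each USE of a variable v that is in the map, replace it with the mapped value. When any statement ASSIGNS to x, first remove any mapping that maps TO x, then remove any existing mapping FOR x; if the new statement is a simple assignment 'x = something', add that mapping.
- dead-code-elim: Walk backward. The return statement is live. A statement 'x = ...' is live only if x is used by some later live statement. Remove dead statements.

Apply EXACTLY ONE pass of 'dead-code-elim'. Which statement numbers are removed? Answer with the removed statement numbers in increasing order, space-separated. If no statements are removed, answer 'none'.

Backward liveness scan:
Stmt 1 'a = 5': KEEP (a is live); live-in = []
Stmt 2 't = a * 1': KEEP (t is live); live-in = ['a']
Stmt 3 'v = a + t': DEAD (v not in live set ['t'])
Stmt 4 'z = a - 0': DEAD (z not in live set ['t'])
Stmt 5 'd = 6': DEAD (d not in live set ['t'])
Stmt 6 'x = z': DEAD (x not in live set ['t'])
Stmt 7 'y = 8 * 0': DEAD (y not in live set ['t'])
Stmt 8 'u = 7': DEAD (u not in live set ['t'])
Stmt 9 'return t': KEEP (return); live-in = ['t']
Removed statement numbers: [3, 4, 5, 6, 7, 8]
Surviving IR:
  a = 5
  t = a * 1
  return t

Answer: 3 4 5 6 7 8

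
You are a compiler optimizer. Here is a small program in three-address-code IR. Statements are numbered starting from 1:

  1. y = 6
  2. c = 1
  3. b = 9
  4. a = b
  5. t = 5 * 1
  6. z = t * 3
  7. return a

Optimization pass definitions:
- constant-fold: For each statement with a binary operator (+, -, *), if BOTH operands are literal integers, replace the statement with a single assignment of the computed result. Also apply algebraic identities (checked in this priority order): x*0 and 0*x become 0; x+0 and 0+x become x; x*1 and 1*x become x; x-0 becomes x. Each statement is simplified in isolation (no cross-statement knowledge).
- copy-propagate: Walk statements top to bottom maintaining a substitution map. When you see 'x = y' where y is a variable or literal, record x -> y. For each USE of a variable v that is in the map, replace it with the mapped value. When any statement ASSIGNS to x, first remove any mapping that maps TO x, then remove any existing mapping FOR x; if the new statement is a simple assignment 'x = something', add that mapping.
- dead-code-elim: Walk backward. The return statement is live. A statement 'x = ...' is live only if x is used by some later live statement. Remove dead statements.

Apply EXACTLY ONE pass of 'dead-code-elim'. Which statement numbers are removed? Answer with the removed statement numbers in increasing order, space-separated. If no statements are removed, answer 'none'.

Answer: 1 2 5 6

Derivation:
Backward liveness scan:
Stmt 1 'y = 6': DEAD (y not in live set [])
Stmt 2 'c = 1': DEAD (c not in live set [])
Stmt 3 'b = 9': KEEP (b is live); live-in = []
Stmt 4 'a = b': KEEP (a is live); live-in = ['b']
Stmt 5 't = 5 * 1': DEAD (t not in live set ['a'])
Stmt 6 'z = t * 3': DEAD (z not in live set ['a'])
Stmt 7 'return a': KEEP (return); live-in = ['a']
Removed statement numbers: [1, 2, 5, 6]
Surviving IR:
  b = 9
  a = b
  return a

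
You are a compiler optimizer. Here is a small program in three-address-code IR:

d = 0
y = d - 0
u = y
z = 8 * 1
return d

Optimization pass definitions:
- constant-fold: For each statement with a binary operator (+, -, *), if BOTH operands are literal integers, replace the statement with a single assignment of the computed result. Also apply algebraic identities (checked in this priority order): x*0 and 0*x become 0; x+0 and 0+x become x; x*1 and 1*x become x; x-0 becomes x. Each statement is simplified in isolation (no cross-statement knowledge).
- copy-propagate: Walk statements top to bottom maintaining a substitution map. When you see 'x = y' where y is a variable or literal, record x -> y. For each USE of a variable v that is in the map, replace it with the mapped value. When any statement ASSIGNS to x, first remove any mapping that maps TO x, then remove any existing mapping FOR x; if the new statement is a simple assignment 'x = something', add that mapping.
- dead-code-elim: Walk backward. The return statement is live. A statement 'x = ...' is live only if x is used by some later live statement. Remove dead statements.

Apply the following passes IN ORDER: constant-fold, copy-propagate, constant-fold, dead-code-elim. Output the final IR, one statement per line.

Answer: return 0

Derivation:
Initial IR:
  d = 0
  y = d - 0
  u = y
  z = 8 * 1
  return d
After constant-fold (5 stmts):
  d = 0
  y = d
  u = y
  z = 8
  return d
After copy-propagate (5 stmts):
  d = 0
  y = 0
  u = 0
  z = 8
  return 0
After constant-fold (5 stmts):
  d = 0
  y = 0
  u = 0
  z = 8
  return 0
After dead-code-elim (1 stmts):
  return 0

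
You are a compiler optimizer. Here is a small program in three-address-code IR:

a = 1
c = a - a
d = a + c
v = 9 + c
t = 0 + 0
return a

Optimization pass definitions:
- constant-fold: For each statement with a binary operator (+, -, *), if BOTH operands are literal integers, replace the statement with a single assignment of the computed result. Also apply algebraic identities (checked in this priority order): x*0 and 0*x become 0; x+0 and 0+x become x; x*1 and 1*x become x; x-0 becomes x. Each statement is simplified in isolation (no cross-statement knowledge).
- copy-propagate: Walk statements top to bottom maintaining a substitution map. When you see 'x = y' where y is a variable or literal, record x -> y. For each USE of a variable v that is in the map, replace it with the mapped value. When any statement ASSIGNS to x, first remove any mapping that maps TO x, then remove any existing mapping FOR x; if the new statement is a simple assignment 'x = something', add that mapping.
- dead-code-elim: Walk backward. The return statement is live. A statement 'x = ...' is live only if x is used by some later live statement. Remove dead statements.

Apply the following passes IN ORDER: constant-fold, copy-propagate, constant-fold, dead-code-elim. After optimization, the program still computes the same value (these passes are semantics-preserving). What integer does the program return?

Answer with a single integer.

Initial IR:
  a = 1
  c = a - a
  d = a + c
  v = 9 + c
  t = 0 + 0
  return a
After constant-fold (6 stmts):
  a = 1
  c = a - a
  d = a + c
  v = 9 + c
  t = 0
  return a
After copy-propagate (6 stmts):
  a = 1
  c = 1 - 1
  d = 1 + c
  v = 9 + c
  t = 0
  return 1
After constant-fold (6 stmts):
  a = 1
  c = 0
  d = 1 + c
  v = 9 + c
  t = 0
  return 1
After dead-code-elim (1 stmts):
  return 1
Evaluate:
  a = 1  =>  a = 1
  c = a - a  =>  c = 0
  d = a + c  =>  d = 1
  v = 9 + c  =>  v = 9
  t = 0 + 0  =>  t = 0
  return a = 1

Answer: 1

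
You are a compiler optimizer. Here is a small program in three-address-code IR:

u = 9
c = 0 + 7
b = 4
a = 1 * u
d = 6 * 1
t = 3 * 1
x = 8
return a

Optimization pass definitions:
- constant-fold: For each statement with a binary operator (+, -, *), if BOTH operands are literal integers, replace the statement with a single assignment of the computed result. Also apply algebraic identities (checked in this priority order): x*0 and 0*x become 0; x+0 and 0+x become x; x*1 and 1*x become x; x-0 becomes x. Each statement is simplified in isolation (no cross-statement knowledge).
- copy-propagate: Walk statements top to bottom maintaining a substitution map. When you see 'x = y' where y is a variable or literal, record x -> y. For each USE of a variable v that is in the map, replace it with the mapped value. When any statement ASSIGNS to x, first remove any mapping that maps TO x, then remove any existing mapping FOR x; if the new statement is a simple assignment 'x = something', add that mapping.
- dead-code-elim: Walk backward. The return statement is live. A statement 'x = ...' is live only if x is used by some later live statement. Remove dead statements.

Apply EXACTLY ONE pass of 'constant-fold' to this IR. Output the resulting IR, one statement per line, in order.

Answer: u = 9
c = 7
b = 4
a = u
d = 6
t = 3
x = 8
return a

Derivation:
Applying constant-fold statement-by-statement:
  [1] u = 9  (unchanged)
  [2] c = 0 + 7  -> c = 7
  [3] b = 4  (unchanged)
  [4] a = 1 * u  -> a = u
  [5] d = 6 * 1  -> d = 6
  [6] t = 3 * 1  -> t = 3
  [7] x = 8  (unchanged)
  [8] return a  (unchanged)
Result (8 stmts):
  u = 9
  c = 7
  b = 4
  a = u
  d = 6
  t = 3
  x = 8
  return a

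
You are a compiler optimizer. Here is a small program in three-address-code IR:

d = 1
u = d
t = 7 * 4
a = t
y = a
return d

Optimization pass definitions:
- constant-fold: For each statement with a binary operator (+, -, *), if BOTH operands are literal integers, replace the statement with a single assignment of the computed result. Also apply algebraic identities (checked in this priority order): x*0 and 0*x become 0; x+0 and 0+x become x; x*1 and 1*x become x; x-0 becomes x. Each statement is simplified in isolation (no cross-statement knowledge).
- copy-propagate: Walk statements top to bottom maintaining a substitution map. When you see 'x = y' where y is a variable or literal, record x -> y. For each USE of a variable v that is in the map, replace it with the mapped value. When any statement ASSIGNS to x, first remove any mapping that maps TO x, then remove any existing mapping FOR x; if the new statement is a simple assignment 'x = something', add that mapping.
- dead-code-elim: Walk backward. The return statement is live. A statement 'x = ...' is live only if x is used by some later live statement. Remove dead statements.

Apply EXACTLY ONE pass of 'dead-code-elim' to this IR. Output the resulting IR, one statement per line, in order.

Answer: d = 1
return d

Derivation:
Applying dead-code-elim statement-by-statement:
  [6] return d  -> KEEP (return); live=['d']
  [5] y = a  -> DEAD (y not live)
  [4] a = t  -> DEAD (a not live)
  [3] t = 7 * 4  -> DEAD (t not live)
  [2] u = d  -> DEAD (u not live)
  [1] d = 1  -> KEEP; live=[]
Result (2 stmts):
  d = 1
  return d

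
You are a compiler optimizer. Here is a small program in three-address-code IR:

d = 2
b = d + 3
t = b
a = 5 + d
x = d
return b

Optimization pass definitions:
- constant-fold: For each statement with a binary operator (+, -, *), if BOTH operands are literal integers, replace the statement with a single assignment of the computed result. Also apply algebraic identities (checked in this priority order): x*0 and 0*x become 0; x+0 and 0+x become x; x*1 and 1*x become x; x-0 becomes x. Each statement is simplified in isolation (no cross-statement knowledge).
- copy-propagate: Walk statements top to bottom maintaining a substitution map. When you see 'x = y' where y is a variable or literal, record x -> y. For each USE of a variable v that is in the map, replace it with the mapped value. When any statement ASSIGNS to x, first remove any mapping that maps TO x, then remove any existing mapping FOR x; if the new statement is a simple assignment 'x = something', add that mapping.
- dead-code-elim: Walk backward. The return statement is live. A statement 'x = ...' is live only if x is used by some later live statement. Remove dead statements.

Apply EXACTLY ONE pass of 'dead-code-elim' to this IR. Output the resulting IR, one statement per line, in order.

Applying dead-code-elim statement-by-statement:
  [6] return b  -> KEEP (return); live=['b']
  [5] x = d  -> DEAD (x not live)
  [4] a = 5 + d  -> DEAD (a not live)
  [3] t = b  -> DEAD (t not live)
  [2] b = d + 3  -> KEEP; live=['d']
  [1] d = 2  -> KEEP; live=[]
Result (3 stmts):
  d = 2
  b = d + 3
  return b

Answer: d = 2
b = d + 3
return b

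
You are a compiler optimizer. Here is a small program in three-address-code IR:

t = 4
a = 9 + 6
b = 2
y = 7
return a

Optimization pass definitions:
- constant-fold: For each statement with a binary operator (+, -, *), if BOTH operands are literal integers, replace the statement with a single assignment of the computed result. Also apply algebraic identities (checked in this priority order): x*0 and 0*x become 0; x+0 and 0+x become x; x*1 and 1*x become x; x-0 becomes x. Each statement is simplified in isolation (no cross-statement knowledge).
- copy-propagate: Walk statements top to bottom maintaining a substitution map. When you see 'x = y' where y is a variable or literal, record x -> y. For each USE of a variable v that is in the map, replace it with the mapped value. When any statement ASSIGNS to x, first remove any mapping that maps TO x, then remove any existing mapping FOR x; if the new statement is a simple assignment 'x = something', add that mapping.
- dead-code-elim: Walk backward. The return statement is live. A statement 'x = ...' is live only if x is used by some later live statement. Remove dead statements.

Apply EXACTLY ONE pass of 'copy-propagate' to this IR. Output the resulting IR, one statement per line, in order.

Answer: t = 4
a = 9 + 6
b = 2
y = 7
return a

Derivation:
Applying copy-propagate statement-by-statement:
  [1] t = 4  (unchanged)
  [2] a = 9 + 6  (unchanged)
  [3] b = 2  (unchanged)
  [4] y = 7  (unchanged)
  [5] return a  (unchanged)
Result (5 stmts):
  t = 4
  a = 9 + 6
  b = 2
  y = 7
  return a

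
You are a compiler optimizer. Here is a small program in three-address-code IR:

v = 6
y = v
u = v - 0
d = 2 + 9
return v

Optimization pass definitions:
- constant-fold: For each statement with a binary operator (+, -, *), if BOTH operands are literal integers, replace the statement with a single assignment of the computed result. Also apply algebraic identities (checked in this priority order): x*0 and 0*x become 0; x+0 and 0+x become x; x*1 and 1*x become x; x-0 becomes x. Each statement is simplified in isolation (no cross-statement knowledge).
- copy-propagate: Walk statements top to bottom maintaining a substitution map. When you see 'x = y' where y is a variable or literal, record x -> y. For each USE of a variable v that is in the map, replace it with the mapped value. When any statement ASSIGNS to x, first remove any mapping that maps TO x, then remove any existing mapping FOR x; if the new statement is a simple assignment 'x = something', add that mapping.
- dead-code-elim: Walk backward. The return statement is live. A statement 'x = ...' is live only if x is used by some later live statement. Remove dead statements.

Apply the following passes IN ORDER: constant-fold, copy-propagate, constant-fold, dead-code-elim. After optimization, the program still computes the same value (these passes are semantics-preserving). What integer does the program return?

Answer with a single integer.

Initial IR:
  v = 6
  y = v
  u = v - 0
  d = 2 + 9
  return v
After constant-fold (5 stmts):
  v = 6
  y = v
  u = v
  d = 11
  return v
After copy-propagate (5 stmts):
  v = 6
  y = 6
  u = 6
  d = 11
  return 6
After constant-fold (5 stmts):
  v = 6
  y = 6
  u = 6
  d = 11
  return 6
After dead-code-elim (1 stmts):
  return 6
Evaluate:
  v = 6  =>  v = 6
  y = v  =>  y = 6
  u = v - 0  =>  u = 6
  d = 2 + 9  =>  d = 11
  return v = 6

Answer: 6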